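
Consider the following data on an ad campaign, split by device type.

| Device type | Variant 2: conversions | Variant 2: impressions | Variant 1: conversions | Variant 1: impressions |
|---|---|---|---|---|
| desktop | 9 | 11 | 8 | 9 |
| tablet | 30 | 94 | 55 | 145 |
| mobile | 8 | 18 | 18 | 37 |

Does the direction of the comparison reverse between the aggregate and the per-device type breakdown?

No

Desktop: Variant 2 9/11 = 81.8%, Variant 1 8/9 = 88.9% → Variant 1
Tablet: Variant 2 30/94 = 31.9%, Variant 1 55/145 = 37.9% → Variant 1
Mobile: Variant 2 8/18 = 44.4%, Variant 1 18/37 = 48.6% → Variant 1
Overall: Variant 2 47/123 = 38.2%, Variant 1 81/191 = 42.4% → Variant 1
Variant 1 wins overall and in every device group — no reversal.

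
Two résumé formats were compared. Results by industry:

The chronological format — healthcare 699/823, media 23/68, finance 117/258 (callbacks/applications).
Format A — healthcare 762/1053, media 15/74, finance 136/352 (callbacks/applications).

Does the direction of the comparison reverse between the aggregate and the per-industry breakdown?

No

Healthcare: the chronological format 699/823 = 84.9%, Format A 762/1053 = 72.4% → the chronological format
Media: the chronological format 23/68 = 33.8%, Format A 15/74 = 20.3% → the chronological format
Finance: the chronological format 117/258 = 45.3%, Format A 136/352 = 38.6% → the chronological format
Overall: the chronological format 839/1149 = 73.0%, Format A 913/1479 = 61.7% → the chronological format
The chronological format wins overall and in every industry group — no reversal.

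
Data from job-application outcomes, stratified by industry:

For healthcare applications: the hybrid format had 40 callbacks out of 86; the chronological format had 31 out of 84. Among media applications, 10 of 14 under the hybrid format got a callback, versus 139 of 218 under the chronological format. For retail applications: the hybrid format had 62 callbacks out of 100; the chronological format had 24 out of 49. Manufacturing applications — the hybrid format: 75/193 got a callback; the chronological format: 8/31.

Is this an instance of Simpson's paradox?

Healthcare: the hybrid format 40/86 = 46.5%, the chronological format 31/84 = 36.9% → the hybrid format
Media: the hybrid format 10/14 = 71.4%, the chronological format 139/218 = 63.8% → the hybrid format
Retail: the hybrid format 62/100 = 62.0%, the chronological format 24/49 = 49.0% → the hybrid format
Manufacturing: the hybrid format 75/193 = 38.9%, the chronological format 8/31 = 25.8% → the hybrid format
Overall: the hybrid format 187/393 = 47.6%, the chronological format 202/382 = 52.9% → the chronological format
The hybrid format wins each industry group but the chronological format wins overall — the comparison reverses. The hybrid format's applications skew toward manufacturing, which has a lower base rate.

Yes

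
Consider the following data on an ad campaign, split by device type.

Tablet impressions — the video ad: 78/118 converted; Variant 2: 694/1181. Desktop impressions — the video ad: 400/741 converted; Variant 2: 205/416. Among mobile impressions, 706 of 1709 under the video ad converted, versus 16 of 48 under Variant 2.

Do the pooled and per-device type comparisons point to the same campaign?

No

Tablet: the video ad 78/118 = 66.1%, Variant 2 694/1181 = 58.8% → the video ad
Desktop: the video ad 400/741 = 54.0%, Variant 2 205/416 = 49.3% → the video ad
Mobile: the video ad 706/1709 = 41.3%, Variant 2 16/48 = 33.3% → the video ad
Overall: the video ad 1184/2568 = 46.1%, Variant 2 915/1645 = 55.6% → Variant 2
The video ad wins each device group but Variant 2 wins overall — the comparison reverses. The video ad's impressions skew toward mobile, which has a lower base rate.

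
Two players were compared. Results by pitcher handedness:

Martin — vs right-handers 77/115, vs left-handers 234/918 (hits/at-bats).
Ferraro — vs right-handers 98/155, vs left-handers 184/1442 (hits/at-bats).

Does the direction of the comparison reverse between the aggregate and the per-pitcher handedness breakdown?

No

Vs right-handers: Martin 77/115 = 67.0%, Ferraro 98/155 = 63.2% → Martin
Vs left-handers: Martin 234/918 = 25.5%, Ferraro 184/1442 = 12.8% → Martin
Overall: Martin 311/1033 = 30.1%, Ferraro 282/1597 = 17.7% → Martin
Martin wins overall and in every pitcher group — no reversal.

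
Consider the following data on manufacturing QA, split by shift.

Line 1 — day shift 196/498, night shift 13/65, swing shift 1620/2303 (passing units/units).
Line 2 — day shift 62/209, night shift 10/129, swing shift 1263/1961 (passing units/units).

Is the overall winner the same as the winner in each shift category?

Yes

Day shift: Line 1 196/498 = 39.4%, Line 2 62/209 = 29.7% → Line 1
Night shift: Line 1 13/65 = 20.0%, Line 2 10/129 = 7.8% → Line 1
Swing shift: Line 1 1620/2303 = 70.3%, Line 2 1263/1961 = 64.4% → Line 1
Overall: Line 1 1829/2866 = 63.8%, Line 2 1335/2299 = 58.1% → Line 1
Line 1 wins overall and in every shift group — no reversal.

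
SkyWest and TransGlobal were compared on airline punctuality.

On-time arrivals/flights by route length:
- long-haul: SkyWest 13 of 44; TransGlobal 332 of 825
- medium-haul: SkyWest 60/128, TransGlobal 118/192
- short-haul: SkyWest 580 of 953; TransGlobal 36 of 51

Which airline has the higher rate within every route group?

Long-haul: SkyWest 13/44 = 29.5%, TransGlobal 332/825 = 40.2% → TransGlobal
Medium-haul: SkyWest 60/128 = 46.9%, TransGlobal 118/192 = 61.5% → TransGlobal
Short-haul: SkyWest 580/953 = 60.9%, TransGlobal 36/51 = 70.6% → TransGlobal
TransGlobal has the higher rate in all 3 groups.

TransGlobal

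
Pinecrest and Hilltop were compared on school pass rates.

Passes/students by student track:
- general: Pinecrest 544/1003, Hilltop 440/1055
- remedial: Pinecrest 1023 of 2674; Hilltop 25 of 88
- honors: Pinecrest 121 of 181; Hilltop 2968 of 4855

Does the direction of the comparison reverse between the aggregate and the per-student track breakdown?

General: Pinecrest 544/1003 = 54.2%, Hilltop 440/1055 = 41.7% → Pinecrest
Remedial: Pinecrest 1023/2674 = 38.3%, Hilltop 25/88 = 28.4% → Pinecrest
Honors: Pinecrest 121/181 = 66.9%, Hilltop 2968/4855 = 61.1% → Pinecrest
Overall: Pinecrest 1688/3858 = 43.8%, Hilltop 3433/5998 = 57.2% → Hilltop
Pinecrest wins each student group but Hilltop wins overall — the comparison reverses. Pinecrest's students skew toward remedial, which has a lower base rate.

Yes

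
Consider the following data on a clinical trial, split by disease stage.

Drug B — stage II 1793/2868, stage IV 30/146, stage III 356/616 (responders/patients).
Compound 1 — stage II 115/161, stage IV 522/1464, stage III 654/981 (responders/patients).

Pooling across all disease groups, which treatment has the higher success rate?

Stage II: Drug B 1793/2868 = 62.5%, Compound 1 115/161 = 71.4% → Compound 1
Stage IV: Drug B 30/146 = 20.5%, Compound 1 522/1464 = 35.7% → Compound 1
Stage III: Drug B 356/616 = 57.8%, Compound 1 654/981 = 66.7% → Compound 1
Overall: Drug B 2179/3630 = 60.0%, Compound 1 1291/2606 = 49.5% → Drug B
(Compound 1 wins every disease group but Drug B wins overall — Compound 1's patients skew toward the low-rate stage IV group.)

Drug B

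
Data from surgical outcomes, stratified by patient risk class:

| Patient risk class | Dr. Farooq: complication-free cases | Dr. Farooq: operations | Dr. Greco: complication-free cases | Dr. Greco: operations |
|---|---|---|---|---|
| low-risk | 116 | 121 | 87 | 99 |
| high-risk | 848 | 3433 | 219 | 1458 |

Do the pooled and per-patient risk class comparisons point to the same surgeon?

Low-risk: Dr. Farooq 116/121 = 95.9%, Dr. Greco 87/99 = 87.9% → Dr. Farooq
High-risk: Dr. Farooq 848/3433 = 24.7%, Dr. Greco 219/1458 = 15.0% → Dr. Farooq
Overall: Dr. Farooq 964/3554 = 27.1%, Dr. Greco 306/1557 = 19.7% → Dr. Farooq
Dr. Farooq wins overall and in every patient risk group — no reversal.

Yes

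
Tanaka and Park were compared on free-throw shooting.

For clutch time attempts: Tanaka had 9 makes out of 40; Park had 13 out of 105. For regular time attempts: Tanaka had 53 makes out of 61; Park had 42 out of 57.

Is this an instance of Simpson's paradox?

No

Clutch time: Tanaka 9/40 = 22.5%, Park 13/105 = 12.4% → Tanaka
Regular time: Tanaka 53/61 = 86.9%, Park 42/57 = 73.7% → Tanaka
Overall: Tanaka 62/101 = 61.4%, Park 55/162 = 34.0% → Tanaka
Tanaka wins overall and in every game group — no reversal.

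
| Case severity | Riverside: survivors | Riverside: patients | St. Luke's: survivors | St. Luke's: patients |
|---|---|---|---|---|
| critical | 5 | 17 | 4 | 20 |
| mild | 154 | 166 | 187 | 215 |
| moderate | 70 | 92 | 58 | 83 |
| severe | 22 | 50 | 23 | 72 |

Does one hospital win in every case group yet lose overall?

No

Critical: Riverside 5/17 = 29.4%, St. Luke's 4/20 = 20.0% → Riverside
Mild: Riverside 154/166 = 92.8%, St. Luke's 187/215 = 87.0% → Riverside
Moderate: Riverside 70/92 = 76.1%, St. Luke's 58/83 = 69.9% → Riverside
Severe: Riverside 22/50 = 44.0%, St. Luke's 23/72 = 31.9% → Riverside
Overall: Riverside 251/325 = 77.2%, St. Luke's 272/390 = 69.7% → Riverside
Riverside wins overall and in every case group — no reversal.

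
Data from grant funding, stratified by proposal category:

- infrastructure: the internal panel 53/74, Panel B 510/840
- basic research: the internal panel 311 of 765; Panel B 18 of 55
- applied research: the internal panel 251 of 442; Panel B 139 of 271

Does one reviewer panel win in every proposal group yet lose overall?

Infrastructure: the internal panel 53/74 = 71.6%, Panel B 510/840 = 60.7% → the internal panel
Basic research: the internal panel 311/765 = 40.7%, Panel B 18/55 = 32.7% → the internal panel
Applied research: the internal panel 251/442 = 56.8%, Panel B 139/271 = 51.3% → the internal panel
Overall: the internal panel 615/1281 = 48.0%, Panel B 667/1166 = 57.2% → Panel B
The internal panel wins each proposal group but Panel B wins overall — the comparison reverses. The internal panel's proposals skew toward basic research, which has a lower base rate.

Yes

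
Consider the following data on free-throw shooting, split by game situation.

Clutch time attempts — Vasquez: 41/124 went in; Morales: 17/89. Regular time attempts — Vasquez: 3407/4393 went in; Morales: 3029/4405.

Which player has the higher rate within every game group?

Clutch time: Vasquez 41/124 = 33.1%, Morales 17/89 = 19.1% → Vasquez
Regular time: Vasquez 3407/4393 = 77.6%, Morales 3029/4405 = 68.8% → Vasquez
Vasquez has the higher rate in both groups.

Vasquez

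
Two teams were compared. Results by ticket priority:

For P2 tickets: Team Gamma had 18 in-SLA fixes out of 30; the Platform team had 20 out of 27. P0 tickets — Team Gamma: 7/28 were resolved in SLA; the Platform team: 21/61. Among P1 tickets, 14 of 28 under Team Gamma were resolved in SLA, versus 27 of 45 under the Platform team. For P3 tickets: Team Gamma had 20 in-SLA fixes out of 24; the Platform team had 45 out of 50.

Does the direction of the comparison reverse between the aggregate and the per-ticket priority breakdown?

No

P2: Team Gamma 18/30 = 60.0%, the Platform team 20/27 = 74.1% → the Platform team
P0: Team Gamma 7/28 = 25.0%, the Platform team 21/61 = 34.4% → the Platform team
P1: Team Gamma 14/28 = 50.0%, the Platform team 27/45 = 60.0% → the Platform team
P3: Team Gamma 20/24 = 83.3%, the Platform team 45/50 = 90.0% → the Platform team
Overall: Team Gamma 59/110 = 53.6%, the Platform team 113/183 = 61.7% → the Platform team
The Platform team wins overall and in every ticket group — no reversal.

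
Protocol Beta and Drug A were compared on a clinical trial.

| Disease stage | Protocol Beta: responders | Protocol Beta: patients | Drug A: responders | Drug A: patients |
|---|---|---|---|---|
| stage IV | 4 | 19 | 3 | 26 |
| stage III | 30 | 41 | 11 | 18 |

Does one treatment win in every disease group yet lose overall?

No

Stage IV: Protocol Beta 4/19 = 21.1%, Drug A 3/26 = 11.5% → Protocol Beta
Stage III: Protocol Beta 30/41 = 73.2%, Drug A 11/18 = 61.1% → Protocol Beta
Overall: Protocol Beta 34/60 = 56.7%, Drug A 14/44 = 31.8% → Protocol Beta
Protocol Beta wins overall and in every disease group — no reversal.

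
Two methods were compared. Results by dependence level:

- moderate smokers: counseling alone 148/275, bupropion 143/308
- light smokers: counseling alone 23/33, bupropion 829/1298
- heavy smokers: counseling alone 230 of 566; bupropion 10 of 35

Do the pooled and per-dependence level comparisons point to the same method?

Moderate smokers: counseling alone 148/275 = 53.8%, bupropion 143/308 = 46.4% → counseling alone
Light smokers: counseling alone 23/33 = 69.7%, bupropion 829/1298 = 63.9% → counseling alone
Heavy smokers: counseling alone 230/566 = 40.6%, bupropion 10/35 = 28.6% → counseling alone
Overall: counseling alone 401/874 = 45.9%, bupropion 982/1641 = 59.8% → bupropion
Counseling alone wins each dependence group but bupropion wins overall — the comparison reverses. Counseling alone's participants skew toward heavy smokers, which has a lower base rate.

No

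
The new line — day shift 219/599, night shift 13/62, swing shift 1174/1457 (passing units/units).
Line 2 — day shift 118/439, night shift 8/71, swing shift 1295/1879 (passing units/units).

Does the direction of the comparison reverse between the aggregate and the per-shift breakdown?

Day shift: the new line 219/599 = 36.6%, Line 2 118/439 = 26.9% → the new line
Night shift: the new line 13/62 = 21.0%, Line 2 8/71 = 11.3% → the new line
Swing shift: the new line 1174/1457 = 80.6%, Line 2 1295/1879 = 68.9% → the new line
Overall: the new line 1406/2118 = 66.4%, Line 2 1421/2389 = 59.5% → the new line
The new line wins overall and in every shift group — no reversal.

No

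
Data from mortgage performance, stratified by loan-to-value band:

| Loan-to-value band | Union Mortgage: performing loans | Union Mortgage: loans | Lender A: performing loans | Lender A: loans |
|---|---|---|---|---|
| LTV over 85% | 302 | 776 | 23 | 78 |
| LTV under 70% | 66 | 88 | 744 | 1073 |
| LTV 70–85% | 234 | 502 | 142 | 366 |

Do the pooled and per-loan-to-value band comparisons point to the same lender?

LTV over 85%: Union Mortgage 302/776 = 38.9%, Lender A 23/78 = 29.5% → Union Mortgage
LTV under 70%: Union Mortgage 66/88 = 75.0%, Lender A 744/1073 = 69.3% → Union Mortgage
LTV 70–85%: Union Mortgage 234/502 = 46.6%, Lender A 142/366 = 38.8% → Union Mortgage
Overall: Union Mortgage 602/1366 = 44.1%, Lender A 909/1517 = 59.9% → Lender A
Union Mortgage wins each loan-to-value group but Lender A wins overall — the comparison reverses. Union Mortgage's loans skew toward LTV over 85%, which has a lower base rate.

No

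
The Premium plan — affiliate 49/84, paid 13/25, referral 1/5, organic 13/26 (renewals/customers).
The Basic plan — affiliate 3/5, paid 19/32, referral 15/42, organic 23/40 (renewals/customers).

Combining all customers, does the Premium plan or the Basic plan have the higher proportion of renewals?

the Premium plan

Affiliate: the Premium plan 49/84 = 58.3%, the Basic plan 3/5 = 60.0% → the Basic plan
Paid: the Premium plan 13/25 = 52.0%, the Basic plan 19/32 = 59.4% → the Basic plan
Referral: the Premium plan 1/5 = 20.0%, the Basic plan 15/42 = 35.7% → the Basic plan
Organic: the Premium plan 13/26 = 50.0%, the Basic plan 23/40 = 57.5% → the Basic plan
Overall: the Premium plan 76/140 = 54.3%, the Basic plan 60/119 = 50.4% → the Premium plan
(The Basic plan wins every signup group but the Premium plan wins overall — the Basic plan's customers skew toward the low-rate referral group.)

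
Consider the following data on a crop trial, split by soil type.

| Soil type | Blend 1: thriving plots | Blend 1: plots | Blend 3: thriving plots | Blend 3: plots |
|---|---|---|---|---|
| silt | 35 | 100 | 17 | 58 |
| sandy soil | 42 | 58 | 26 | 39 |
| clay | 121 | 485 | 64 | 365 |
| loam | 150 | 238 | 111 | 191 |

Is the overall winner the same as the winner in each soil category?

Yes

Silt: Blend 1 35/100 = 35.0%, Blend 3 17/58 = 29.3% → Blend 1
Sandy soil: Blend 1 42/58 = 72.4%, Blend 3 26/39 = 66.7% → Blend 1
Clay: Blend 1 121/485 = 24.9%, Blend 3 64/365 = 17.5% → Blend 1
Loam: Blend 1 150/238 = 63.0%, Blend 3 111/191 = 58.1% → Blend 1
Overall: Blend 1 348/881 = 39.5%, Blend 3 218/653 = 33.4% → Blend 1
Blend 1 wins overall and in every soil group — no reversal.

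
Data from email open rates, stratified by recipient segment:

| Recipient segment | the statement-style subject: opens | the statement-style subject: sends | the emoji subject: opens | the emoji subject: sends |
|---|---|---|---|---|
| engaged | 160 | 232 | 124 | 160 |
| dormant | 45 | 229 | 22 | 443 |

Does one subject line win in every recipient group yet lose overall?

No

Engaged: the statement-style subject 160/232 = 69.0%, the emoji subject 124/160 = 77.5% → the emoji subject
Dormant: the statement-style subject 45/229 = 19.7%, the emoji subject 22/443 = 5.0% → the statement-style subject
Overall: the statement-style subject 205/461 = 44.5%, the emoji subject 146/603 = 24.2% → the statement-style subject
Neither sweeps: the statement-style subject wins 1 of 2 groups, the emoji subject wins 1. The statement-style subject wins overall but not every group — no Simpson reversal.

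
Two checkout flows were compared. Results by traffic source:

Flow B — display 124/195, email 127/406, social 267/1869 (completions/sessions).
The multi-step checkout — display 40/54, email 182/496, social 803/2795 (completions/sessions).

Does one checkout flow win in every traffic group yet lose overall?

Display: Flow B 124/195 = 63.6%, the multi-step checkout 40/54 = 74.1% → the multi-step checkout
Email: Flow B 127/406 = 31.3%, the multi-step checkout 182/496 = 36.7% → the multi-step checkout
Social: Flow B 267/1869 = 14.3%, the multi-step checkout 803/2795 = 28.7% → the multi-step checkout
Overall: Flow B 518/2470 = 21.0%, the multi-step checkout 1025/3345 = 30.6% → the multi-step checkout
The multi-step checkout wins overall and in every traffic group — no reversal.

No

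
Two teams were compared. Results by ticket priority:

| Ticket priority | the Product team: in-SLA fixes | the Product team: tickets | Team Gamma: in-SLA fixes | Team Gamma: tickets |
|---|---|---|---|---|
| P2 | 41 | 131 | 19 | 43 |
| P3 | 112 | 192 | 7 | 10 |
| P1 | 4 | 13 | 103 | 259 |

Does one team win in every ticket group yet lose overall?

Yes

P2: the Product team 41/131 = 31.3%, Team Gamma 19/43 = 44.2% → Team Gamma
P3: the Product team 112/192 = 58.3%, Team Gamma 7/10 = 70.0% → Team Gamma
P1: the Product team 4/13 = 30.8%, Team Gamma 103/259 = 39.8% → Team Gamma
Overall: the Product team 157/336 = 46.7%, Team Gamma 129/312 = 41.3% → the Product team
Team Gamma wins each ticket group but the Product team wins overall — the comparison reverses. Team Gamma's tickets skew toward P1, which has a lower base rate.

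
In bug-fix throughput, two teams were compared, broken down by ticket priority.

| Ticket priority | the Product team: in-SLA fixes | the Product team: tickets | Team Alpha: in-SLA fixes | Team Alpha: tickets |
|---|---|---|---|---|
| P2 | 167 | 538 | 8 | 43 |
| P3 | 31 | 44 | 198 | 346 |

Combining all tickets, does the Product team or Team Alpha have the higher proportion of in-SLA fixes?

Team Alpha

P2: the Product team 167/538 = 31.0%, Team Alpha 8/43 = 18.6% → the Product team
P3: the Product team 31/44 = 70.5%, Team Alpha 198/346 = 57.2% → the Product team
Overall: the Product team 198/582 = 34.0%, Team Alpha 206/389 = 53.0% → Team Alpha
(The Product team wins every ticket group but Team Alpha wins overall — the Product team's tickets skew toward the low-rate P2 group.)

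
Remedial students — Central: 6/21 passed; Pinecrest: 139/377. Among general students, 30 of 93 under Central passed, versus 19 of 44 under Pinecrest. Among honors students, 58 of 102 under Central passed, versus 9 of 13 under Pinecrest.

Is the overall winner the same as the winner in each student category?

Remedial: Central 6/21 = 28.6%, Pinecrest 139/377 = 36.9% → Pinecrest
General: Central 30/93 = 32.3%, Pinecrest 19/44 = 43.2% → Pinecrest
Honors: Central 58/102 = 56.9%, Pinecrest 9/13 = 69.2% → Pinecrest
Overall: Central 94/216 = 43.5%, Pinecrest 167/434 = 38.5% → Central
Pinecrest wins each student group but Central wins overall — the comparison reverses. Pinecrest's students skew toward remedial, which has a lower base rate.

No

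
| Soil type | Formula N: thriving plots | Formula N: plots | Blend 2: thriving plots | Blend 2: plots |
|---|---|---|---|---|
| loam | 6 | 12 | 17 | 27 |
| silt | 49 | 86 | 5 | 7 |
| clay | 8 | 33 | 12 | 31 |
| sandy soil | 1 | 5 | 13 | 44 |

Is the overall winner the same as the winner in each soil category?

Loam: Formula N 6/12 = 50.0%, Blend 2 17/27 = 63.0% → Blend 2
Silt: Formula N 49/86 = 57.0%, Blend 2 5/7 = 71.4% → Blend 2
Clay: Formula N 8/33 = 24.2%, Blend 2 12/31 = 38.7% → Blend 2
Sandy soil: Formula N 1/5 = 20.0%, Blend 2 13/44 = 29.5% → Blend 2
Overall: Formula N 64/136 = 47.1%, Blend 2 47/109 = 43.1% → Formula N
Blend 2 wins each soil group but Formula N wins overall — the comparison reverses. Blend 2's plots skew toward sandy soil, which has a lower base rate.

No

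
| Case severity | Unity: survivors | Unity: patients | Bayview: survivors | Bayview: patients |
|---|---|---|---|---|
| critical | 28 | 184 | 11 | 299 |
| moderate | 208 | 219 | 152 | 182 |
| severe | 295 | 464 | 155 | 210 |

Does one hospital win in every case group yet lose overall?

Critical: Unity 28/184 = 15.2%, Bayview 11/299 = 3.7% → Unity
Moderate: Unity 208/219 = 95.0%, Bayview 152/182 = 83.5% → Unity
Severe: Unity 295/464 = 63.6%, Bayview 155/210 = 73.8% → Bayview
Overall: Unity 531/867 = 61.2%, Bayview 318/691 = 46.0% → Unity
Neither sweeps: Unity wins 2 of 3 groups, Bayview wins 1. Unity wins overall but not every group — no Simpson reversal.

No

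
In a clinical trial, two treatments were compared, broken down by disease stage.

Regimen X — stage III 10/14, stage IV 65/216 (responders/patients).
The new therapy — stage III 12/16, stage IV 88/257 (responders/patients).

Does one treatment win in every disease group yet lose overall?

Stage III: Regimen X 10/14 = 71.4%, the new therapy 12/16 = 75.0% → the new therapy
Stage IV: Regimen X 65/216 = 30.1%, the new therapy 88/257 = 34.2% → the new therapy
Overall: Regimen X 75/230 = 32.6%, the new therapy 100/273 = 36.6% → the new therapy
The new therapy wins overall and in every disease group — no reversal.

No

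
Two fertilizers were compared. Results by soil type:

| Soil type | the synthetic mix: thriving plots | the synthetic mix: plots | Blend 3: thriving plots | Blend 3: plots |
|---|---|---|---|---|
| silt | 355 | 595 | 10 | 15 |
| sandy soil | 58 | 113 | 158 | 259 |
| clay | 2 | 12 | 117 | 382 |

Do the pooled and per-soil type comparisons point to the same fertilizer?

No

Silt: the synthetic mix 355/595 = 59.7%, Blend 3 10/15 = 66.7% → Blend 3
Sandy soil: the synthetic mix 58/113 = 51.3%, Blend 3 158/259 = 61.0% → Blend 3
Clay: the synthetic mix 2/12 = 16.7%, Blend 3 117/382 = 30.6% → Blend 3
Overall: the synthetic mix 415/720 = 57.6%, Blend 3 285/656 = 43.4% → the synthetic mix
Blend 3 wins each soil group but the synthetic mix wins overall — the comparison reverses. Blend 3's plots skew toward clay, which has a lower base rate.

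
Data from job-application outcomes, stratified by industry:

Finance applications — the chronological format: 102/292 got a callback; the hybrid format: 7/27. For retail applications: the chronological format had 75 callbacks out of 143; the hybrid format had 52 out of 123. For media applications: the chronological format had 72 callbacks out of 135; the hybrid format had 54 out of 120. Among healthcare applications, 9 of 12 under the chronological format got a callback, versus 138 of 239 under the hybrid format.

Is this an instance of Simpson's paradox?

Yes

Finance: the chronological format 102/292 = 34.9%, the hybrid format 7/27 = 25.9% → the chronological format
Retail: the chronological format 75/143 = 52.4%, the hybrid format 52/123 = 42.3% → the chronological format
Media: the chronological format 72/135 = 53.3%, the hybrid format 54/120 = 45.0% → the chronological format
Healthcare: the chronological format 9/12 = 75.0%, the hybrid format 138/239 = 57.7% → the chronological format
Overall: the chronological format 258/582 = 44.3%, the hybrid format 251/509 = 49.3% → the hybrid format
The chronological format wins each industry group but the hybrid format wins overall — the comparison reverses. The chronological format's applications skew toward finance, which has a lower base rate.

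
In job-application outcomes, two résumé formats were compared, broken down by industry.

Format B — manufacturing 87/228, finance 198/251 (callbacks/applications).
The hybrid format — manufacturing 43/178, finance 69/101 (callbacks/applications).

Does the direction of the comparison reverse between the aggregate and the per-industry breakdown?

No

Manufacturing: Format B 87/228 = 38.2%, the hybrid format 43/178 = 24.2% → Format B
Finance: Format B 198/251 = 78.9%, the hybrid format 69/101 = 68.3% → Format B
Overall: Format B 285/479 = 59.5%, the hybrid format 112/279 = 40.1% → Format B
Format B wins overall and in every industry group — no reversal.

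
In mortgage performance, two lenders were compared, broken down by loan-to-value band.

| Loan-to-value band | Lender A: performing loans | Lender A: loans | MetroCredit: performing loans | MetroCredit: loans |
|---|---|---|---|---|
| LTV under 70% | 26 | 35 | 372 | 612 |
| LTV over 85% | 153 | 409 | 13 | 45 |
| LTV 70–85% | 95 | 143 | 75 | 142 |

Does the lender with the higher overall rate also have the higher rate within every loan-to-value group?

No

LTV under 70%: Lender A 26/35 = 74.3%, MetroCredit 372/612 = 60.8% → Lender A
LTV over 85%: Lender A 153/409 = 37.4%, MetroCredit 13/45 = 28.9% → Lender A
LTV 70–85%: Lender A 95/143 = 66.4%, MetroCredit 75/142 = 52.8% → Lender A
Overall: Lender A 274/587 = 46.7%, MetroCredit 460/799 = 57.6% → MetroCredit
Lender A wins each loan-to-value group but MetroCredit wins overall — the comparison reverses. Lender A's loans skew toward LTV over 85%, which has a lower base rate.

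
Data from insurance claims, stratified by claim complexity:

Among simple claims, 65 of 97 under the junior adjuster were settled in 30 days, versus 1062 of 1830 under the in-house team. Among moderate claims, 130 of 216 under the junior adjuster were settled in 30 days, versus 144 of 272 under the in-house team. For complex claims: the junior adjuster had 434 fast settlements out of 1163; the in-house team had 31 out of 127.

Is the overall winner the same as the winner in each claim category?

No

Simple: the junior adjuster 65/97 = 67.0%, the in-house team 1062/1830 = 58.0% → the junior adjuster
Moderate: the junior adjuster 130/216 = 60.2%, the in-house team 144/272 = 52.9% → the junior adjuster
Complex: the junior adjuster 434/1163 = 37.3%, the in-house team 31/127 = 24.4% → the junior adjuster
Overall: the junior adjuster 629/1476 = 42.6%, the in-house team 1237/2229 = 55.5% → the in-house team
The junior adjuster wins each claim group but the in-house team wins overall — the comparison reverses. The junior adjuster's claims skew toward complex, which has a lower base rate.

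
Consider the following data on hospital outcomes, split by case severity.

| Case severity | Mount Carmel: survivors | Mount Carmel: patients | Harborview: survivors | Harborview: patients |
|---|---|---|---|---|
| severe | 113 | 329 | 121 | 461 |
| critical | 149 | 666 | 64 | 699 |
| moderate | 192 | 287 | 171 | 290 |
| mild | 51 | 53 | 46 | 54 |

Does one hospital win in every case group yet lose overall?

Severe: Mount Carmel 113/329 = 34.3%, Harborview 121/461 = 26.2% → Mount Carmel
Critical: Mount Carmel 149/666 = 22.4%, Harborview 64/699 = 9.2% → Mount Carmel
Moderate: Mount Carmel 192/287 = 66.9%, Harborview 171/290 = 59.0% → Mount Carmel
Mild: Mount Carmel 51/53 = 96.2%, Harborview 46/54 = 85.2% → Mount Carmel
Overall: Mount Carmel 505/1335 = 37.8%, Harborview 402/1504 = 26.7% → Mount Carmel
Mount Carmel wins overall and in every case group — no reversal.

No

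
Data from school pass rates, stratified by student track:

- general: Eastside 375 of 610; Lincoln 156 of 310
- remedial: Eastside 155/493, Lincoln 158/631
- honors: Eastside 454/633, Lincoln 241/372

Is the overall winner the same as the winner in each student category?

General: Eastside 375/610 = 61.5%, Lincoln 156/310 = 50.3% → Eastside
Remedial: Eastside 155/493 = 31.4%, Lincoln 158/631 = 25.0% → Eastside
Honors: Eastside 454/633 = 71.7%, Lincoln 241/372 = 64.8% → Eastside
Overall: Eastside 984/1736 = 56.7%, Lincoln 555/1313 = 42.3% → Eastside
Eastside wins overall and in every student group — no reversal.

Yes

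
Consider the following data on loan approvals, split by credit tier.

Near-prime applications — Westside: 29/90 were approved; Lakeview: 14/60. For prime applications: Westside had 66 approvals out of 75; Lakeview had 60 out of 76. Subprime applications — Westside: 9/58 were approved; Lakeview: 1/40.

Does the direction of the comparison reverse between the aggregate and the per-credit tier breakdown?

No

Near-prime: Westside 29/90 = 32.2%, Lakeview 14/60 = 23.3% → Westside
Prime: Westside 66/75 = 88.0%, Lakeview 60/76 = 78.9% → Westside
Subprime: Westside 9/58 = 15.5%, Lakeview 1/40 = 2.5% → Westside
Overall: Westside 104/223 = 46.6%, Lakeview 75/176 = 42.6% → Westside
Westside wins overall and in every credit group — no reversal.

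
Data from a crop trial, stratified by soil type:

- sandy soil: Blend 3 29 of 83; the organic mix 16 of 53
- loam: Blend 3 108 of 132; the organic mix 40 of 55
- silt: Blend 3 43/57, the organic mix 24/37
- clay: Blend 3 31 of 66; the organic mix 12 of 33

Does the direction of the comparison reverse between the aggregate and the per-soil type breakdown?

Sandy soil: Blend 3 29/83 = 34.9%, the organic mix 16/53 = 30.2% → Blend 3
Loam: Blend 3 108/132 = 81.8%, the organic mix 40/55 = 72.7% → Blend 3
Silt: Blend 3 43/57 = 75.4%, the organic mix 24/37 = 64.9% → Blend 3
Clay: Blend 3 31/66 = 47.0%, the organic mix 12/33 = 36.4% → Blend 3
Overall: Blend 3 211/338 = 62.4%, the organic mix 92/178 = 51.7% → Blend 3
Blend 3 wins overall and in every soil group — no reversal.

No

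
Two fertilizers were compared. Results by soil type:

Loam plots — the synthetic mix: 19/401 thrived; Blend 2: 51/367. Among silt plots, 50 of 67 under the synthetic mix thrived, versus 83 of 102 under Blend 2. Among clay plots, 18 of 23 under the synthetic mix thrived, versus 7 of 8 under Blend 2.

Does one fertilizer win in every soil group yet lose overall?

No

Loam: the synthetic mix 19/401 = 4.7%, Blend 2 51/367 = 13.9% → Blend 2
Silt: the synthetic mix 50/67 = 74.6%, Blend 2 83/102 = 81.4% → Blend 2
Clay: the synthetic mix 18/23 = 78.3%, Blend 2 7/8 = 87.5% → Blend 2
Overall: the synthetic mix 87/491 = 17.7%, Blend 2 141/477 = 29.6% → Blend 2
Blend 2 wins overall and in every soil group — no reversal.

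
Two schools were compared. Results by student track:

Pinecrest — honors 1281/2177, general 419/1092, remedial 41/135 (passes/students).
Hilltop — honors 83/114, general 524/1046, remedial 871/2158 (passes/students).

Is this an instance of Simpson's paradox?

Yes

Honors: Pinecrest 1281/2177 = 58.8%, Hilltop 83/114 = 72.8% → Hilltop
General: Pinecrest 419/1092 = 38.4%, Hilltop 524/1046 = 50.1% → Hilltop
Remedial: Pinecrest 41/135 = 30.4%, Hilltop 871/2158 = 40.4% → Hilltop
Overall: Pinecrest 1741/3404 = 51.1%, Hilltop 1478/3318 = 44.5% → Pinecrest
Hilltop wins each student group but Pinecrest wins overall — the comparison reverses. Hilltop's students skew toward remedial, which has a lower base rate.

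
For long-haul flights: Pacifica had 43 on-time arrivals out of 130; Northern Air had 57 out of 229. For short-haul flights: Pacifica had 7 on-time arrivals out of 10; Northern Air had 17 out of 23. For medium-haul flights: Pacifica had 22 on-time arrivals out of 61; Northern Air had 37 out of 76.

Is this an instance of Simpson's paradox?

No

Long-haul: Pacifica 43/130 = 33.1%, Northern Air 57/229 = 24.9% → Pacifica
Short-haul: Pacifica 7/10 = 70.0%, Northern Air 17/23 = 73.9% → Northern Air
Medium-haul: Pacifica 22/61 = 36.1%, Northern Air 37/76 = 48.7% → Northern Air
Overall: Pacifica 72/201 = 35.8%, Northern Air 111/328 = 33.8% → Pacifica
Neither sweeps: Pacifica wins 1 of 3 groups, Northern Air wins 2. Pacifica wins overall but not every group — no Simpson reversal.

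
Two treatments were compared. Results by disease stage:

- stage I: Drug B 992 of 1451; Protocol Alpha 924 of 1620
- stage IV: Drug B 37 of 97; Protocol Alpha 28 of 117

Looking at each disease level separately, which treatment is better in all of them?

Drug B

Stage I: Drug B 992/1451 = 68.4%, Protocol Alpha 924/1620 = 57.0% → Drug B
Stage IV: Drug B 37/97 = 38.1%, Protocol Alpha 28/117 = 23.9% → Drug B
Drug B has the higher rate in both groups.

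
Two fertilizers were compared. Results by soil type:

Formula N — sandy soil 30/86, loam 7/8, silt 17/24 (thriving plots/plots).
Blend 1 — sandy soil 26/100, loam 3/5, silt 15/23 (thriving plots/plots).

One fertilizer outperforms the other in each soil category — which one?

Sandy soil: Formula N 30/86 = 34.9%, Blend 1 26/100 = 26.0% → Formula N
Loam: Formula N 7/8 = 87.5%, Blend 1 3/5 = 60.0% → Formula N
Silt: Formula N 17/24 = 70.8%, Blend 1 15/23 = 65.2% → Formula N
Formula N has the higher rate in all 3 groups.

Formula N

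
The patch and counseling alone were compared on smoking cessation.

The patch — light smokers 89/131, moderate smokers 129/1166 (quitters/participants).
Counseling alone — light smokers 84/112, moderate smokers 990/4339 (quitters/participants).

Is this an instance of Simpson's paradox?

Light smokers: the patch 89/131 = 67.9%, counseling alone 84/112 = 75.0% → counseling alone
Moderate smokers: the patch 129/1166 = 11.1%, counseling alone 990/4339 = 22.8% → counseling alone
Overall: the patch 218/1297 = 16.8%, counseling alone 1074/4451 = 24.1% → counseling alone
Counseling alone wins overall and in every dependence group — no reversal.

No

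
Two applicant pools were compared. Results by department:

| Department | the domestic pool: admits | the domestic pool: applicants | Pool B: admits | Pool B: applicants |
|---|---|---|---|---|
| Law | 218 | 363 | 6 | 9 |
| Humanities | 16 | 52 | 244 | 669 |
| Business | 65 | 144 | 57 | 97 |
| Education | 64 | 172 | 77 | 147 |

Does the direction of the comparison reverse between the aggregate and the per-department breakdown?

Yes

Law: the domestic pool 218/363 = 60.1%, Pool B 6/9 = 66.7% → Pool B
Humanities: the domestic pool 16/52 = 30.8%, Pool B 244/669 = 36.5% → Pool B
Business: the domestic pool 65/144 = 45.1%, Pool B 57/97 = 58.8% → Pool B
Education: the domestic pool 64/172 = 37.2%, Pool B 77/147 = 52.4% → Pool B
Overall: the domestic pool 363/731 = 49.7%, Pool B 384/922 = 41.6% → the domestic pool
Pool B wins each department group but the domestic pool wins overall — the comparison reverses. Pool B's applicants skew toward Humanities, which has a lower base rate.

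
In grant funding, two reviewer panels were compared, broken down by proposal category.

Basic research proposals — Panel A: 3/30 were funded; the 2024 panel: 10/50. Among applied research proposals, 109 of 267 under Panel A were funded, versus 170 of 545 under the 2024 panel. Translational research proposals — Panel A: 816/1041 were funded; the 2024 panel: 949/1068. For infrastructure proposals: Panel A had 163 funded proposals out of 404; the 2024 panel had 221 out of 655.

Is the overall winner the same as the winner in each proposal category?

Basic research: Panel A 3/30 = 10.0%, the 2024 panel 10/50 = 20.0% → the 2024 panel
Applied research: Panel A 109/267 = 40.8%, the 2024 panel 170/545 = 31.2% → Panel A
Translational research: Panel A 816/1041 = 78.4%, the 2024 panel 949/1068 = 88.9% → the 2024 panel
Infrastructure: Panel A 163/404 = 40.3%, the 2024 panel 221/655 = 33.7% → Panel A
Overall: Panel A 1091/1742 = 62.6%, the 2024 panel 1350/2318 = 58.2% → Panel A
Neither sweeps: Panel A wins 2 of 4 groups, the 2024 panel wins 2. Panel A wins overall but not every group — no Simpson reversal.

No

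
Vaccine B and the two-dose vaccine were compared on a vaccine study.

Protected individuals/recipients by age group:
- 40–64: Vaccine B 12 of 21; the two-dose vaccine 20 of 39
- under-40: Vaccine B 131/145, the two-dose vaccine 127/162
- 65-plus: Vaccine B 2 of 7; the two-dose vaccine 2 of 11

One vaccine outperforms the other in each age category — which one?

40–64: Vaccine B 12/21 = 57.1%, the two-dose vaccine 20/39 = 51.3% → Vaccine B
Under-40: Vaccine B 131/145 = 90.3%, the two-dose vaccine 127/162 = 78.4% → Vaccine B
65-plus: Vaccine B 2/7 = 28.6%, the two-dose vaccine 2/11 = 18.2% → Vaccine B
Vaccine B has the higher rate in all 3 groups.

Vaccine B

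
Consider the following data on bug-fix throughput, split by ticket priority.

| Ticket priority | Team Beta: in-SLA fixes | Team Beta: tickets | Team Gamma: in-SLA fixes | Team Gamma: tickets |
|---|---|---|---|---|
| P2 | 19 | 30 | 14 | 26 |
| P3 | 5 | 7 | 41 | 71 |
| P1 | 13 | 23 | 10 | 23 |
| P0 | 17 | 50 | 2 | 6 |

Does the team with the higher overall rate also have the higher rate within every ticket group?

P2: Team Beta 19/30 = 63.3%, Team Gamma 14/26 = 53.8% → Team Beta
P3: Team Beta 5/7 = 71.4%, Team Gamma 41/71 = 57.7% → Team Beta
P1: Team Beta 13/23 = 56.5%, Team Gamma 10/23 = 43.5% → Team Beta
P0: Team Beta 17/50 = 34.0%, Team Gamma 2/6 = 33.3% → Team Beta
Overall: Team Beta 54/110 = 49.1%, Team Gamma 67/126 = 53.2% → Team Gamma
Team Beta wins each ticket group but Team Gamma wins overall — the comparison reverses. Team Beta's tickets skew toward P0, which has a lower base rate.

No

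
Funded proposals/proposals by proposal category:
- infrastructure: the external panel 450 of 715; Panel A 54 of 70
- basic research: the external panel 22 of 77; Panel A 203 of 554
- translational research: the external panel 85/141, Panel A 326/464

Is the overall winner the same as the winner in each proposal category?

No

Infrastructure: the external panel 450/715 = 62.9%, Panel A 54/70 = 77.1% → Panel A
Basic research: the external panel 22/77 = 28.6%, Panel A 203/554 = 36.6% → Panel A
Translational research: the external panel 85/141 = 60.3%, Panel A 326/464 = 70.3% → Panel A
Overall: the external panel 557/933 = 59.7%, Panel A 583/1088 = 53.6% → the external panel
Panel A wins each proposal group but the external panel wins overall — the comparison reverses. Panel A's proposals skew toward basic research, which has a lower base rate.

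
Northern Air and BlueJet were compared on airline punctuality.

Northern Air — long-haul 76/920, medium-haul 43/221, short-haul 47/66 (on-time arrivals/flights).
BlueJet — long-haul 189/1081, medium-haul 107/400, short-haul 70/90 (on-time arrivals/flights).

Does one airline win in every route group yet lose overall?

Long-haul: Northern Air 76/920 = 8.3%, BlueJet 189/1081 = 17.5% → BlueJet
Medium-haul: Northern Air 43/221 = 19.5%, BlueJet 107/400 = 26.8% → BlueJet
Short-haul: Northern Air 47/66 = 71.2%, BlueJet 70/90 = 77.8% → BlueJet
Overall: Northern Air 166/1207 = 13.8%, BlueJet 366/1571 = 23.3% → BlueJet
BlueJet wins overall and in every route group — no reversal.

No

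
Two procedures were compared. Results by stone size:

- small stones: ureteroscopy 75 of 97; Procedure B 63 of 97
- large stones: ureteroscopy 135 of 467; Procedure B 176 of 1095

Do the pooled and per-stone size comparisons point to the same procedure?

Small stones: ureteroscopy 75/97 = 77.3%, Procedure B 63/97 = 64.9% → ureteroscopy
Large stones: ureteroscopy 135/467 = 28.9%, Procedure B 176/1095 = 16.1% → ureteroscopy
Overall: ureteroscopy 210/564 = 37.2%, Procedure B 239/1192 = 20.1% → ureteroscopy
Ureteroscopy wins overall and in every stone group — no reversal.

Yes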